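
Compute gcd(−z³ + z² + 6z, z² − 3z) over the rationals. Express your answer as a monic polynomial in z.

z² − 3z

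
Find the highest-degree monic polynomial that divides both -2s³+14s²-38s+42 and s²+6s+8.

1

Apply the Euclidean algorithm:
  -2s³+14s²-38s+42 = (-2s+26)(s²+6s+8) + (-178s-166)
  s²+6s+8 = (-(1/178)s-451/15842)(-178s-166) + (25935/7921)
  -178s-166 = (-(1409938/25935)s-1314886/25935)(25935/7921) + (0)
The last nonzero remainder is the constant 25935/7921, so the polynomials are coprime and gcd = 1.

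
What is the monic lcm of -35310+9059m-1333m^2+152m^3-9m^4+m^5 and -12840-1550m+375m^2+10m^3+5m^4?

-141240+926m+3727m^2-725m^3+116m^4-5m^5+m^6

Repeated division with remainder:
  m^5-9m^4+152m^3-1333m^2+9059m-35310 = ((1/5)m-11/5)(5m^4+10m^3+375m^2-1550m-12840) + (99m^3-198m^2+8217m-63558)
  5m^4+10m^3+375m^2-1550m-12840 = ((5/99)m+20/99)(99m^3-198m^2+8217m-63558) + (0)
Last nonzero remainder: 99m^3-198m^2+8217m-63558. Dividing through by 99 gives the monic gcd m^3-2m^2+83m-642.
Then lcm(f, g) = f·g / gcd(f, g); expanding and making the result monic gives the answer.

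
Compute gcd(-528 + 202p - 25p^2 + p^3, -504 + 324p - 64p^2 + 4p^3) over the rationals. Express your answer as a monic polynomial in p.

Apply the Euclidean algorithm:
  p^3 - 25p^2 + 202p - 528 = (1/4)(4p^3 - 64p^2 + 324p - 504) + (-9p^2 + 121p - 402)
  4p^3 - 64p^2 + 324p - 504 = (-(4/9)p + 92/81)(-9p^2 + 121p - 402) + ((640/81)p - 1280/27)
  -9p^2 + 121p - 402 = (-(729/640)p + 5427/640)((640/81)p - 1280/27) + (0)
Last nonzero remainder: (640/81)p - 1280/27. Dividing through by 640/81 gives the monic gcd p - 6.

-6 + p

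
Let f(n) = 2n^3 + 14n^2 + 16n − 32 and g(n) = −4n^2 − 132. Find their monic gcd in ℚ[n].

Euclidean algorithm in ℚ[n]:
  2n^3 + 14n^2 + 16n − 32 = (−(1/2)n − 7/2)(−4n^2 − 132) + (−50n − 494)
  −4n^2 − 132 = ((2/25)n − 494/625)(−50n − 494) + (−326536/625)
  −50n − 494 = ((15625/163268)n + 154375/163268)(−326536/625) + (0)
The last nonzero remainder is the constant −326536/625, so the polynomials are coprime and gcd = 1.

1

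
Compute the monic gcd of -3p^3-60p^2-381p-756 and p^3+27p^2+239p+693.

p^2+16p+63

By polynomial division,
  -3p^3-60p^2-381p-756 = (-3)(p^3+27p^2+239p+693) + (21p^2+336p+1323)
  p^3+27p^2+239p+693 = ((1/21)p+11/21)(21p^2+336p+1323) + (0)
Last nonzero remainder: 21p^2+336p+1323. Dividing through by 21 gives the monic gcd p^2+16p+63.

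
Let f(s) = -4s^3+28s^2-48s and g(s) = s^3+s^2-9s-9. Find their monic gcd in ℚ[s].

Euclidean algorithm in ℚ[s]:
  -4s^3+28s^2-48s = (-4)(s^3+s^2-9s-9) + (32s^2-84s-36)
  s^3+s^2-9s-9 = ((1/32)s+29/256)(32s^2-84s-36) + ((105/64)s-315/64)
  32s^2-84s-36 = ((2048/105)s+256/35)((105/64)s-315/64) + (0)
Last nonzero remainder: (105/64)s-315/64. Dividing through by 105/64 gives the monic gcd s-3.

s-3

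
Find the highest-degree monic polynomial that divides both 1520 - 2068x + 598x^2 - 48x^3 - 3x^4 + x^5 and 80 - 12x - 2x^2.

-40 + 6x + x^2

By polynomial division,
  x^5 - 3x^4 - 48x^3 + 598x^2 - 2068x + 1520 = (-(1/2)x^3 + (9/2)x^2 - 23x + 19)(-2x^2 - 12x + 80) + (0)
Last nonzero remainder: -2x^2 - 12x + 80. Dividing through by -2 gives the monic gcd x^2 + 6x - 40.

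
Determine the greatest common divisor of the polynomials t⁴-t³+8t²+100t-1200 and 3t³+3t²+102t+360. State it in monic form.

t²-2t+40

By polynomial division,
  t⁴-t³+8t²+100t-1200 = ((1/3)t-2/3)(3t³+3t²+102t+360) + (-24t²+48t-960)
  3t³+3t²+102t+360 = (-(1/8)t-3/8)(-24t²+48t-960) + (0)
Last nonzero remainder: -24t²+48t-960. Dividing through by -24 gives the monic gcd t²-2t+40.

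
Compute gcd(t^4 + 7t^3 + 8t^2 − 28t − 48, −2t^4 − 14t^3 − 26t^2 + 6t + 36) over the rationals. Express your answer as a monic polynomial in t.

By polynomial division,
  t^4 + 7t^3 + 8t^2 − 28t − 48 = (−1/2)(−2t^4 − 14t^3 − 26t^2 + 6t + 36) + (−5t^2 − 25t − 30)
  −2t^4 − 14t^3 − 26t^2 + 6t + 36 = ((2/5)t^2 + (4/5)t − 6/5)(−5t^2 − 25t − 30) + (0)
Last nonzero remainder: −5t^2 − 25t − 30. Dividing through by −5 gives the monic gcd t^2 + 5t + 6.

t^2 + 5t + 6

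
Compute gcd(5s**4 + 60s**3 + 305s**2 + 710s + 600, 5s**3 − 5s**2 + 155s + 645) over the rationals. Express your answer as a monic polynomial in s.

s + 3

Euclidean algorithm in ℚ[s]:
  5s**4 + 60s**3 + 305s**2 + 710s + 600 = (s + 13)(5s**3 − 5s**2 + 155s + 645) + (215s**2 − 1950s − 7785)
  5s**3 − 5s**2 + 155s + 645 = ((1/43)s + 347/1849)(215s**2 − 1950s − 7785) + ((1298000/1849)s + 3894000/1849)
  215s**2 − 1950s − 7785 = ((79507/259600)s − 959631/259600)((1298000/1849)s + 3894000/1849) + (0)
Last nonzero remainder: (1298000/1849)s + 3894000/1849. Dividing through by 1298000/1849 gives the monic gcd s + 3.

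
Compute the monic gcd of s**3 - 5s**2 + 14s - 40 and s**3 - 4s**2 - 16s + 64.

Apply the Euclidean algorithm:
  s**3 - 5s**2 + 14s - 40 = (s**3 - 4s**2 - 16s + 64) + (-s**2 + 30s - 104)
  s**3 - 4s**2 - 16s + 64 = (-s - 26)(-s**2 + 30s - 104) + (660s - 2640)
  -s**2 + 30s - 104 = (-(1/660)s + 13/330)(660s - 2640) + (0)
Last nonzero remainder: 660s - 2640. Dividing through by 660 gives the monic gcd s - 4.

s - 4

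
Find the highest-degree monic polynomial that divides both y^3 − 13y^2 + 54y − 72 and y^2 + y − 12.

Euclidean algorithm in ℚ[y]:
  y^3 − 13y^2 + 54y − 72 = (y − 14)(y^2 + y − 12) + (80y − 240)
  y^2 + y − 12 = ((1/80)y + 1/20)(80y − 240) + (0)
Last nonzero remainder: 80y − 240. Dividing through by 80 gives the monic gcd y − 3.

y − 3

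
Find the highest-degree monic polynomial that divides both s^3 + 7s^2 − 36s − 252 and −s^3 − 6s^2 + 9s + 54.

s + 6

Repeated division with remainder:
  s^3 + 7s^2 − 36s − 252 = (−1)(−s^3 − 6s^2 + 9s + 54) + (s^2 − 27s − 198)
  −s^3 − 6s^2 + 9s + 54 = (−s − 33)(s^2 − 27s − 198) + (−1080s − 6480)
  s^2 − 27s − 198 = (−(1/1080)s + 11/360)(−1080s − 6480) + (0)
Last nonzero remainder: −1080s − 6480. Dividing through by −1080 gives the monic gcd s + 6.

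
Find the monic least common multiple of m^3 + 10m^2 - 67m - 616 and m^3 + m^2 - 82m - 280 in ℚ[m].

m^5 + 4m^4 - 167m^3 - 614m^2 + 6376m + 24640

Apply the Euclidean algorithm:
  m^3 + 10m^2 - 67m - 616 = (m^3 + m^2 - 82m - 280) + (9m^2 + 15m - 336)
  m^3 + m^2 - 82m - 280 = ((1/9)m - 2/27)(9m^2 + 15m - 336) + (-(392/9)m - 2744/9)
  9m^2 + 15m - 336 = (-(81/392)m + 54/49)(-(392/9)m - 2744/9) + (0)
Last nonzero remainder: -(392/9)m - 2744/9. Dividing through by -392/9 gives the monic gcd m + 7.
Then lcm(f, g) = f·g / gcd(f, g); expanding and making the result monic gives the answer.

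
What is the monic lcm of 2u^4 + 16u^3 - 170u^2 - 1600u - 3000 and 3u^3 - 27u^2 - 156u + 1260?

u^6 + 9u^5 - 119u^4 - 1221u^3 + 1270u^2 + 32100u + 63000

Euclidean algorithm in ℚ[u]:
  2u^4 + 16u^3 - 170u^2 - 1600u - 3000 = ((2/3)u + 34/3)(3u^3 - 27u^2 - 156u + 1260) + (240u^2 - 672u - 17280)
  3u^3 - 27u^2 - 156u + 1260 = ((1/80)u - 31/400)(240u^2 - 672u - 17280) + ((198/25)u - 396/5)
  240u^2 - 672u - 17280 = ((1000/33)u + 2400/11)((198/25)u - 396/5) + (0)
Last nonzero remainder: (198/25)u - 396/5. Dividing through by 198/25 gives the monic gcd u - 10.
Then lcm(f, g) = f·g / gcd(f, g); expanding and making the result monic gives the answer.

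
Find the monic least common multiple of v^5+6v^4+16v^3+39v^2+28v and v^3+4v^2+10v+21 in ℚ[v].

v^6+9v^5+34v^4+87v^3+145v^2+84v

Apply the Euclidean algorithm:
  v^5+6v^4+16v^3+39v^2+28v = (v^2+2v-2)(v^3+4v^2+10v+21) + (6v^2+6v+42)
  v^3+4v^2+10v+21 = ((1/6)v+1/2)(6v^2+6v+42) + (0)
Last nonzero remainder: 6v^2+6v+42. Dividing through by 6 gives the monic gcd v^2+v+7.
Then lcm(f, g) = f·g / gcd(f, g); expanding and making the result monic gives the answer.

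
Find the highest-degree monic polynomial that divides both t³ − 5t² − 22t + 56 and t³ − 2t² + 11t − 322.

t − 7

Apply the Euclidean algorithm:
  t³ − 5t² − 22t + 56 = (t³ − 2t² + 11t − 322) + (−3t² − 33t + 378)
  t³ − 2t² + 11t − 322 = (−(1/3)t + 13/3)(−3t² − 33t + 378) + (280t − 1960)
  −3t² − 33t + 378 = (−(3/280)t − 27/140)(280t − 1960) + (0)
Last nonzero remainder: 280t − 1960. Dividing through by 280 gives the monic gcd t − 7.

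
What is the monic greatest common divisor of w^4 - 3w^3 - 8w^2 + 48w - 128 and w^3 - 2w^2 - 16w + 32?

w^2 - 16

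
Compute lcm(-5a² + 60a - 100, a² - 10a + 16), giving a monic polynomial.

a³ - 20a² + 116a - 160

By polynomial division,
  -5a² + 60a - 100 = (-5)(a² - 10a + 16) + (10a - 20)
  a² - 10a + 16 = ((1/10)a - 4/5)(10a - 20) + (0)
Last nonzero remainder: 10a - 20. Dividing through by 10 gives the monic gcd a - 2.
Then lcm(f, g) = f·g / gcd(f, g); expanding and making the result monic gives the answer.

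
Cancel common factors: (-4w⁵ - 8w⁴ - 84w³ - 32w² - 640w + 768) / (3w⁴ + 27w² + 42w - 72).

(-4w² - 16w - 64)/(3w + 6)

By polynomial division,
  -4w⁵ - 8w⁴ - 84w³ - 32w² - 640w + 768 = (-(4/3)w - 8/3)(3w⁴ + 27w² + 42w - 72) + (-48w³ + 96w² - 624w + 576)
  3w⁴ + 27w² + 42w - 72 = (-(1/16)w - 1/8)(-48w³ + 96w² - 624w + 576) + (0)
Last nonzero remainder: -48w³ + 96w² - 624w + 576. Dividing through by -48 gives the monic gcd w³ - 2w² + 13w - 12.
Cancel w³ - 2w² + 13w - 12 from numerator and denominator to get the reduced form.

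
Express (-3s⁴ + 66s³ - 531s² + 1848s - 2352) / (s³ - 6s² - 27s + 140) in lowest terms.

(-3s² + 33s - 84)/(s + 5)

By polynomial division,
  -3s⁴ + 66s³ - 531s² + 1848s - 2352 = (-3s + 48)(s³ - 6s² - 27s + 140) + (-324s² + 3564s - 9072)
  s³ - 6s² - 27s + 140 = (-(1/324)s - 5/324)(-324s² + 3564s - 9072) + (0)
Last nonzero remainder: -324s² + 3564s - 9072. Dividing through by -324 gives the monic gcd s² - 11s + 28.
Cancel s² - 11s + 28 from numerator and denominator to get the reduced form.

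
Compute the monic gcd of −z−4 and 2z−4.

Apply the Euclidean algorithm:
  −z−4 = (−1/2)(2z−4) + (−6)
  2z−4 = (−(1/3)z+2/3)(−6) + (0)
The last nonzero remainder is the constant −6, so the polynomials are coprime and gcd = 1.

1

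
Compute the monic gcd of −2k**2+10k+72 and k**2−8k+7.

1

Apply the Euclidean algorithm:
  −2k**2+10k+72 = (−2)(k**2−8k+7) + (−6k+86)
  k**2−8k+7 = (−(1/6)k−19/18)(−6k+86) + (880/9)
  −6k+86 = (−(27/440)k+387/440)(880/9) + (0)
The last nonzero remainder is the constant 880/9, so the polynomials are coprime and gcd = 1.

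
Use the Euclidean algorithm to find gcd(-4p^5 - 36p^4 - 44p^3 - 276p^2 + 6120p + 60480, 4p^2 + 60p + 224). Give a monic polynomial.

p^2 + 15p + 56

Apply the Euclidean algorithm:
  -4p^5 - 36p^4 - 44p^3 - 276p^2 + 6120p + 60480 = (-p^3 + 6p^2 - 45p + 270)(4p^2 + 60p + 224) + (0)
Last nonzero remainder: 4p^2 + 60p + 224. Dividing through by 4 gives the monic gcd p^2 + 15p + 56.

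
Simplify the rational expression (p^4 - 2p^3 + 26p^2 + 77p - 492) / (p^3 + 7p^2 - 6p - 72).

Euclidean algorithm in ℚ[p]:
  p^4 - 2p^3 + 26p^2 + 77p - 492 = (p - 9)(p^3 + 7p^2 - 6p - 72) + (95p^2 + 95p - 1140)
  p^3 + 7p^2 - 6p - 72 = ((1/95)p + 6/95)(95p^2 + 95p - 1140) + (0)
Last nonzero remainder: 95p^2 + 95p - 1140. Dividing through by 95 gives the monic gcd p^2 + p - 12.
Cancel p^2 + p - 12 from numerator and denominator to get the reduced form.

(p^2 - 3p + 41)/(p + 6)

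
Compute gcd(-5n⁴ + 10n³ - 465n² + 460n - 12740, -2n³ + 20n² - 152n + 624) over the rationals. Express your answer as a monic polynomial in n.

n² - 4n + 52

Euclidean algorithm in ℚ[n]:
  -5n⁴ + 10n³ - 465n² + 460n - 12740 = ((5/2)n + 20)(-2n³ + 20n² - 152n + 624) + (-485n² + 1940n - 25220)
  -2n³ + 20n² - 152n + 624 = ((2/485)n - 12/485)(-485n² + 1940n - 25220) + (0)
Last nonzero remainder: -485n² + 1940n - 25220. Dividing through by -485 gives the monic gcd n² - 4n + 52.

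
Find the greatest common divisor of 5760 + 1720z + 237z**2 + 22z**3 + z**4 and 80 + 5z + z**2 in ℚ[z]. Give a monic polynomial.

By polynomial division,
  z**4 + 22z**3 + 237z**2 + 1720z + 5760 = (z**2 + 17z + 72)(z**2 + 5z + 80) + (0)
The last nonzero remainder z**2 + 5z + 80 is already monic.

80 + 5z + z**2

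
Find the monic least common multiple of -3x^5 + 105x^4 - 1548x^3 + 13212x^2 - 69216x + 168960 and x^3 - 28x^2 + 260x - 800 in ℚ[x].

Euclidean algorithm in ℚ[x]:
  -3x^5 + 105x^4 - 1548x^3 + 13212x^2 - 69216x + 168960 = (-3x^2 + 21x - 180)(x^3 - 28x^2 + 260x - 800) + (312x^2 - 5616x + 24960)
  x^3 - 28x^2 + 260x - 800 = ((1/312)x - 5/156)(312x^2 - 5616x + 24960) + (0)
Last nonzero remainder: 312x^2 - 5616x + 24960. Dividing through by 312 gives the monic gcd x^2 - 18x + 80.
Then lcm(f, g) = f·g / gcd(f, g); expanding and making the result monic gives the answer.

x^6 - 45x^5 + 866x^4 - 9564x^3 + 67112x^2 - 287040x + 563200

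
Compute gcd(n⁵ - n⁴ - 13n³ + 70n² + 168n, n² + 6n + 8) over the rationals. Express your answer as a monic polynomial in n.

n² + 6n + 8

Repeated division with remainder:
  n⁵ - n⁴ - 13n³ + 70n² + 168n = (n³ - 7n² + 21n)(n² + 6n + 8) + (0)
The last nonzero remainder n² + 6n + 8 is already monic.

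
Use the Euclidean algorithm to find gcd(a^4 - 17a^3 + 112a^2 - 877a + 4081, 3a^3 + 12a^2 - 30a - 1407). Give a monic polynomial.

Apply the Euclidean algorithm:
  a^4 - 17a^3 + 112a^2 - 877a + 4081 = ((1/3)a - 7)(3a^3 + 12a^2 - 30a - 1407) + (206a^2 - 618a - 5768)
  3a^3 + 12a^2 - 30a - 1407 = ((3/206)a + 21/206)(206a^2 - 618a - 5768) + (117a - 819)
  206a^2 - 618a - 5768 = ((206/117)a + 824/117)(117a - 819) + (0)
Last nonzero remainder: 117a - 819. Dividing through by 117 gives the monic gcd a - 7.

a - 7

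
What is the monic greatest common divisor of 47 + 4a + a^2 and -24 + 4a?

Repeated division with remainder:
  a^2 + 4a + 47 = ((1/4)a + 5/2)(4a - 24) + (107)
  4a - 24 = ((4/107)a - 24/107)(107) + (0)
The last nonzero remainder is the constant 107, so the polynomials are coprime and gcd = 1.

1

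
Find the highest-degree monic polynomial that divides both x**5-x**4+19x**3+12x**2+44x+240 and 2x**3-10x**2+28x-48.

x**2-2x+8

By polynomial division,
  x**5-x**4+19x**3+12x**2+44x+240 = ((1/2)x**2+2x+25/2)(2x**3-10x**2+28x-48) + (105x**2-210x+840)
  2x**3-10x**2+28x-48 = ((2/105)x-2/35)(105x**2-210x+840) + (0)
Last nonzero remainder: 105x**2-210x+840. Dividing through by 105 gives the monic gcd x**2-2x+8.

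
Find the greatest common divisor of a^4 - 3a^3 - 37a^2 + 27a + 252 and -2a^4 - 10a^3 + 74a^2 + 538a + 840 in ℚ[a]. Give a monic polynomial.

Repeated division with remainder:
  a^4 - 3a^3 - 37a^2 + 27a + 252 = (-1/2)(-2a^4 - 10a^3 + 74a^2 + 538a + 840) + (-8a^3 + 296a + 672)
  -2a^4 - 10a^3 + 74a^2 + 538a + 840 = ((1/4)a + 5/4)(-8a^3 + 296a + 672) + (0)
Last nonzero remainder: -8a^3 + 296a + 672. Dividing through by -8 gives the monic gcd a^3 - 37a - 84.

a^3 - 37a - 84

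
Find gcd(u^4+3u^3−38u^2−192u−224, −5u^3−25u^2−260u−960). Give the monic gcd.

u+4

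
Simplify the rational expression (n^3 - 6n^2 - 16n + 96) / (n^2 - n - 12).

Euclidean algorithm in ℚ[n]:
  n^3 - 6n^2 - 16n + 96 = (n - 5)(n^2 - n - 12) + (-9n + 36)
  n^2 - n - 12 = (-(1/9)n - 1/3)(-9n + 36) + (0)
Last nonzero remainder: -9n + 36. Dividing through by -9 gives the monic gcd n - 4.
Cancel n - 4 from numerator and denominator to get the reduced form.

(n^2 - 2n - 24)/(n + 3)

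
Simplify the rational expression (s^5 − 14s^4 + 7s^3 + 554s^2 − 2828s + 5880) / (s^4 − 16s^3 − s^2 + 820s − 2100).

Euclidean algorithm in ℚ[s]:
  s^5 − 14s^4 + 7s^3 + 554s^2 − 2828s + 5880 = (s + 2)(s^4 − 16s^3 − s^2 + 820s − 2100) + (40s^3 − 264s^2 − 2368s + 10080)
  s^4 − 16s^3 − s^2 + 820s − 2100 = ((1/40)s − 47/200)(40s^3 − 264s^2 − 2368s + 10080) + (−(96/25)s^2 + (288/25)s + 1344/5)
  40s^3 − 264s^2 − 2368s + 10080 = (−(125/12)s + 75/2)(−(96/25)s^2 + (288/25)s + 1344/5) + (0)
Last nonzero remainder: −(96/25)s^2 + (288/25)s + 1344/5. Dividing through by −96/25 gives the monic gcd s^2 − 3s − 70.
Cancel s^2 − 3s − 70 from numerator and denominator to get the reduced form.

(s^3 − 11s^2 + 44s − 84)/(s^2 − 13s + 30)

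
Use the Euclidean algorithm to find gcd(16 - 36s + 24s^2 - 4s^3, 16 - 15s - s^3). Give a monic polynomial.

-1 + s

Euclidean algorithm in ℚ[s]:
  -4s^3 + 24s^2 - 36s + 16 = (4)(-s^3 - 15s + 16) + (24s^2 + 24s - 48)
  -s^3 - 15s + 16 = (-(1/24)s + 1/24)(24s^2 + 24s - 48) + (-18s + 18)
  24s^2 + 24s - 48 = (-(4/3)s - 8/3)(-18s + 18) + (0)
Last nonzero remainder: -18s + 18. Dividing through by -18 gives the monic gcd s - 1.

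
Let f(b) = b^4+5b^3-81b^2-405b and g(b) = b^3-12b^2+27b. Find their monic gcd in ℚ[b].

b^2-9b

Euclidean algorithm in ℚ[b]:
  b^4+5b^3-81b^2-405b = (b+17)(b^3-12b^2+27b) + (96b^2-864b)
  b^3-12b^2+27b = ((1/96)b-1/32)(96b^2-864b) + (0)
Last nonzero remainder: 96b^2-864b. Dividing through by 96 gives the monic gcd b^2-9b.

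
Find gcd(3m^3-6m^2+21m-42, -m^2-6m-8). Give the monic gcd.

1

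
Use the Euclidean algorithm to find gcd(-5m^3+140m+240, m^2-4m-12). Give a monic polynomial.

m^2-4m-12

Apply the Euclidean algorithm:
  -5m^3+140m+240 = (-5m-20)(m^2-4m-12) + (0)
The last nonzero remainder m^2-4m-12 is already monic.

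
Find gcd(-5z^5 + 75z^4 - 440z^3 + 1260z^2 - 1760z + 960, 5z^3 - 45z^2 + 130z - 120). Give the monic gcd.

z^3 - 9z^2 + 26z - 24

Euclidean algorithm in ℚ[z]:
  -5z^5 + 75z^4 - 440z^3 + 1260z^2 - 1760z + 960 = (-z^2 + 6z - 8)(5z^3 - 45z^2 + 130z - 120) + (0)
Last nonzero remainder: 5z^3 - 45z^2 + 130z - 120. Dividing through by 5 gives the monic gcd z^3 - 9z^2 + 26z - 24.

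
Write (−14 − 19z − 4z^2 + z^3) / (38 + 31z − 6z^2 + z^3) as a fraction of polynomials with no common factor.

(−14 − 5z + z^2)/(38 − 7z + z^2)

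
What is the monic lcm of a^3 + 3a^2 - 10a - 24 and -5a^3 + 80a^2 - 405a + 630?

a^5 - 10a^4 - 7a^3 + 232a^2 - 108a - 1008

Euclidean algorithm in ℚ[a]:
  a^3 + 3a^2 - 10a - 24 = (-1/5)(-5a^3 + 80a^2 - 405a + 630) + (19a^2 - 91a + 102)
  -5a^3 + 80a^2 - 405a + 630 = (-(5/19)a + 1065/361)(19a^2 - 91a + 102) + (-(39600/361)a + 118800/361)
  19a^2 - 91a + 102 = (-(6859/39600)a + 6137/19800)(-(39600/361)a + 118800/361) + (0)
Last nonzero remainder: -(39600/361)a + 118800/361. Dividing through by -39600/361 gives the monic gcd a - 3.
Then lcm(f, g) = f·g / gcd(f, g); expanding and making the result monic gives the answer.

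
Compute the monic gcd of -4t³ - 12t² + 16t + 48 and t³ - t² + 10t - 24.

t - 2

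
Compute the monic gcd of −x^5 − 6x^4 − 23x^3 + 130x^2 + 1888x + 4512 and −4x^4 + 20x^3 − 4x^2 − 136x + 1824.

Euclidean algorithm in ℚ[x]:
  −x^5 − 6x^4 − 23x^3 + 130x^2 + 1888x + 4512 = ((1/4)x + 11/4)(−4x^4 + 20x^3 − 4x^2 − 136x + 1824) + (−77x^3 + 175x^2 + 1806x − 504)
  −4x^4 + 20x^3 − 4x^2 − 136x + 1824 = ((4/77)x − 120/847)(−77x^3 + 175x^2 + 1806x − 504) + (−(8836/121)x^2 + (17672/121)x + 212064/121)
  −77x^3 + 175x^2 + 1806x − 504 = ((9317/8836)x − 2541/8836)(−(8836/121)x^2 + (17672/121)x + 212064/121) + (0)
Last nonzero remainder: −(8836/121)x^2 + (17672/121)x + 212064/121. Dividing through by −8836/121 gives the monic gcd x^2 − 2x − 24.

x^2 − 2x − 24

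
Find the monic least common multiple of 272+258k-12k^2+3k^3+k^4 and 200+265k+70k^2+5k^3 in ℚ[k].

1360+1562k+198k^2+3k^3+8k^4+k^5

Repeated division with remainder:
  k^4+3k^3-12k^2+258k+272 = ((1/5)k-11/5)(5k^3+70k^2+265k+200) + (89k^2+801k+712)
  5k^3+70k^2+265k+200 = ((5/89)k+25/89)(89k^2+801k+712) + (0)
Last nonzero remainder: 89k^2+801k+712. Dividing through by 89 gives the monic gcd k^2+9k+8.
Then lcm(f, g) = f·g / gcd(f, g); expanding and making the result monic gives the answer.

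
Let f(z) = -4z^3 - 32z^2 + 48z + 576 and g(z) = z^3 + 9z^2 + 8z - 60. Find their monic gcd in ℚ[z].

z + 6

Euclidean algorithm in ℚ[z]:
  -4z^3 - 32z^2 + 48z + 576 = (-4)(z^3 + 9z^2 + 8z - 60) + (4z^2 + 80z + 336)
  z^3 + 9z^2 + 8z - 60 = ((1/4)z - 11/4)(4z^2 + 80z + 336) + (144z + 864)
  4z^2 + 80z + 336 = ((1/36)z + 7/18)(144z + 864) + (0)
Last nonzero remainder: 144z + 864. Dividing through by 144 gives the monic gcd z + 6.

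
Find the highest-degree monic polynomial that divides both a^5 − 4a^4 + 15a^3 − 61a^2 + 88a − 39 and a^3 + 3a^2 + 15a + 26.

Repeated division with remainder:
  a^5 − 4a^4 + 15a^3 − 61a^2 + 88a − 39 = (a^2 − 7a + 21)(a^3 + 3a^2 + 15a + 26) + (−45a^2 − 45a − 585)
  a^3 + 3a^2 + 15a + 26 = (−(1/45)a − 2/45)(−45a^2 − 45a − 585) + (0)
Last nonzero remainder: −45a^2 − 45a − 585. Dividing through by −45 gives the monic gcd a^2 + a + 13.

a^2 + a + 13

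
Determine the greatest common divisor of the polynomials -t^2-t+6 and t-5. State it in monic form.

1

Repeated division with remainder:
  -t^2-t+6 = (-t-6)(t-5) + (-24)
  t-5 = (-(1/24)t+5/24)(-24) + (0)
The last nonzero remainder is the constant -24, so the polynomials are coprime and gcd = 1.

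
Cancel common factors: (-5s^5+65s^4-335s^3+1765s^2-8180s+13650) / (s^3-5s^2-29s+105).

(-5s^3+15s^2-80s+650)/(s+5)

Euclidean algorithm in ℚ[s]:
  -5s^5+65s^4-335s^3+1765s^2-8180s+13650 = (-5s^2+40s-280)(s^3-5s^2-29s+105) + (2050s^2-20500s+43050)
  s^3-5s^2-29s+105 = ((1/2050)s+1/410)(2050s^2-20500s+43050) + (0)
Last nonzero remainder: 2050s^2-20500s+43050. Dividing through by 2050 gives the monic gcd s^2-10s+21.
Cancel s^2-10s+21 from numerator and denominator to get the reduced form.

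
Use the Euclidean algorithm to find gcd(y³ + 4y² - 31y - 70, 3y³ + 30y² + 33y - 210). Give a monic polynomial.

y + 7

By polynomial division,
  y³ + 4y² - 31y - 70 = (1/3)(3y³ + 30y² + 33y - 210) + (-6y² - 42y)
  3y³ + 30y² + 33y - 210 = (-(1/2)y - 3/2)(-6y² - 42y) + (-30y - 210)
  -6y² - 42y = ((1/5)y)(-30y - 210) + (0)
Last nonzero remainder: -30y - 210. Dividing through by -30 gives the monic gcd y + 7.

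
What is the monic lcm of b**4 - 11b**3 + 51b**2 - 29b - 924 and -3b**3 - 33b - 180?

Euclidean algorithm in ℚ[b]:
  b**4 - 11b**3 + 51b**2 - 29b - 924 = (-(1/3)b + 11/3)(-3b**3 - 33b - 180) + (40b**2 + 32b - 264)
  -3b**3 - 33b - 180 = (-(3/40)b + 3/50)(40b**2 + 32b - 264) + (-(1368/25)b - 4104/25)
  40b**2 + 32b - 264 = (-(125/171)b + 275/171)(-(1368/25)b - 4104/25) + (0)
Last nonzero remainder: -(1368/25)b - 4104/25. Dividing through by -1368/25 gives the monic gcd b + 3.
Then lcm(f, g) = f·g / gcd(f, g); expanding and making the result monic gives the answer.

b**6 - 14b**5 + 104b**4 - 402b**3 + 183b**2 + 2192b - 18480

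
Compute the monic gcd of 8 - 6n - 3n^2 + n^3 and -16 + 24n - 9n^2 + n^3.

By polynomial division,
  n^3 - 3n^2 - 6n + 8 = (n^3 - 9n^2 + 24n - 16) + (6n^2 - 30n + 24)
  n^3 - 9n^2 + 24n - 16 = ((1/6)n - 2/3)(6n^2 - 30n + 24) + (0)
Last nonzero remainder: 6n^2 - 30n + 24. Dividing through by 6 gives the monic gcd n^2 - 5n + 4.

4 - 5n + n^2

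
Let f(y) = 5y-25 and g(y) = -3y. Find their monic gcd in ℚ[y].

Euclidean algorithm in ℚ[y]:
  5y-25 = (-5/3)(-3y) + (-25)
  -3y = ((3/25)y)(-25) + (0)
The last nonzero remainder is the constant -25, so the polynomials are coprime and gcd = 1.

1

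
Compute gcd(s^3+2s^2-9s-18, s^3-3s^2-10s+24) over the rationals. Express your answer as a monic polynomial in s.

By polynomial division,
  s^3+2s^2-9s-18 = (s^3-3s^2-10s+24) + (5s^2+s-42)
  s^3-3s^2-10s+24 = ((1/5)s-16/25)(5s^2+s-42) + (-(24/25)s-72/25)
  5s^2+s-42 = (-(125/24)s+175/12)(-(24/25)s-72/25) + (0)
Last nonzero remainder: -(24/25)s-72/25. Dividing through by -24/25 gives the monic gcd s+3.

s+3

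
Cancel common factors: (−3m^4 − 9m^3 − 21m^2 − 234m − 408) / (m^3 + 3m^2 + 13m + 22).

(−3m^3 − 3m^2 − 15m − 204)/(m^2 + m + 11)

Repeated division with remainder:
  −3m^4 − 9m^3 − 21m^2 − 234m − 408 = (−3m)(m^3 + 3m^2 + 13m + 22) + (18m^2 − 168m − 408)
  m^3 + 3m^2 + 13m + 22 = ((1/18)m + 37/54)(18m^2 − 168m − 408) + ((1357/9)m + 2714/9)
  18m^2 − 168m − 408 = ((162/1357)m − 1836/1357)((1357/9)m + 2714/9) + (0)
Last nonzero remainder: (1357/9)m + 2714/9. Dividing through by 1357/9 gives the monic gcd m + 2.
Cancel m + 2 from numerator and denominator to get the reduced form.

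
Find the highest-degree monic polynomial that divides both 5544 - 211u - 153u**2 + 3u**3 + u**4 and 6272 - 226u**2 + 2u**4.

-56 + u + u**2

By polynomial division,
  u**4 + 3u**3 - 153u**2 - 211u + 5544 = (1/2)(2u**4 - 226u**2 + 6272) + (3u**3 - 40u**2 - 211u + 2408)
  2u**4 - 226u**2 + 6272 = ((2/3)u + 80/9)(3u**3 - 40u**2 - 211u + 2408) + ((2432/9)u**2 + (2432/9)u - 136192/9)
  3u**3 - 40u**2 - 211u + 2408 = ((27/2432)u - 387/2432)((2432/9)u**2 + (2432/9)u - 136192/9) + (0)
Last nonzero remainder: (2432/9)u**2 + (2432/9)u - 136192/9. Dividing through by 2432/9 gives the monic gcd u**2 + u - 56.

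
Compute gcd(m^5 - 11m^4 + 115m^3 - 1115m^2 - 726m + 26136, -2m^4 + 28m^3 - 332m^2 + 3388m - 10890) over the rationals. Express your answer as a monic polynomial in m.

m^3 - 9m^2 + 121m - 1089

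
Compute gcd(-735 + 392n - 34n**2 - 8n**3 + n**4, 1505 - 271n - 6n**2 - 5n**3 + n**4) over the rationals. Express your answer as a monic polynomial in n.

Repeated division with remainder:
  n**4 - 8n**3 - 34n**2 + 392n - 735 = (n**4 - 5n**3 - 6n**2 - 271n + 1505) + (-3n**3 - 28n**2 + 663n - 2240)
  n**4 - 5n**3 - 6n**2 - 271n + 1505 = (-(1/3)n + 43/9)(-3n**3 - 28n**2 + 663n - 2240) + ((3139/9)n**2 - (12556/3)n + 109865/9)
  -3n**3 - 28n**2 + 663n - 2240 = (-(27/3139)n - 576/3139)((3139/9)n**2 - (12556/3)n + 109865/9) + (0)
Last nonzero remainder: (3139/9)n**2 - (12556/3)n + 109865/9. Dividing through by 3139/9 gives the monic gcd n**2 - 12n + 35.

35 - 12n + n**2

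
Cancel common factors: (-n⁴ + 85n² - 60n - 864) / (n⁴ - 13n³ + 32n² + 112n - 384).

Euclidean algorithm in ℚ[n]:
  -n⁴ + 85n² - 60n - 864 = (-1)(n⁴ - 13n³ + 32n² + 112n - 384) + (-13n³ + 117n² + 52n - 1248)
  n⁴ - 13n³ + 32n² + 112n - 384 = (-(1/13)n + 4/13)(-13n³ + 117n² + 52n - 1248) + (0)
Last nonzero remainder: -13n³ + 117n² + 52n - 1248. Dividing through by -13 gives the monic gcd n³ - 9n² - 4n + 96.
Cancel n³ - 9n² - 4n + 96 from numerator and denominator to get the reduced form.

(-n - 9)/(n - 4)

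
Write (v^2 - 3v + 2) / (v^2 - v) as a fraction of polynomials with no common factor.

(v - 2)/(v)

By polynomial division,
  v^2 - 3v + 2 = (v^2 - v) + (-2v + 2)
  v^2 - v = (-(1/2)v)(-2v + 2) + (0)
Last nonzero remainder: -2v + 2. Dividing through by -2 gives the monic gcd v - 1.
Cancel v - 1 from numerator and denominator to get the reduced form.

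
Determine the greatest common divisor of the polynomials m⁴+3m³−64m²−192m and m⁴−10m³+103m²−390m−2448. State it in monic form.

m²−5m−24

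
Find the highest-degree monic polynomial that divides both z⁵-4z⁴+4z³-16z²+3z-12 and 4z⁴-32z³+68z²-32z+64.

By polynomial division,
  z⁵-4z⁴+4z³-16z²+3z-12 = ((1/4)z+1)(4z⁴-32z³+68z²-32z+64) + (19z³-76z²+19z-76)
  4z⁴-32z³+68z²-32z+64 = ((4/19)z-16/19)(19z³-76z²+19z-76) + (0)
Last nonzero remainder: 19z³-76z²+19z-76. Dividing through by 19 gives the monic gcd z³-4z²+z-4.

z³-4z²+z-4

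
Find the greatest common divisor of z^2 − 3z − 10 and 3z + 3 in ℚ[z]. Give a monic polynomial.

1

Repeated division with remainder:
  z^2 − 3z − 10 = ((1/3)z − 4/3)(3z + 3) + (−6)
  3z + 3 = (−(1/2)z − 1/2)(−6) + (0)
The last nonzero remainder is the constant −6, so the polynomials are coprime and gcd = 1.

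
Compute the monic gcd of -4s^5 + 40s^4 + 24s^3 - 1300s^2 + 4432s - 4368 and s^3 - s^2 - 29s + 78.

s^3 - s^2 - 29s + 78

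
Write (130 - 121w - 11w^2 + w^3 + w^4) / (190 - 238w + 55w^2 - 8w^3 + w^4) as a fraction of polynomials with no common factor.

By polynomial division,
  w^4 + w^3 - 11w^2 - 121w + 130 = (w^4 - 8w^3 + 55w^2 - 238w + 190) + (9w^3 - 66w^2 + 117w - 60)
  w^4 - 8w^3 + 55w^2 - 238w + 190 = ((1/9)w - 2/27)(9w^3 - 66w^2 + 117w - 60) + ((334/9)w^2 - (668/3)w + 1670/9)
  9w^3 - 66w^2 + 117w - 60 = ((81/334)w - 54/167)((334/9)w^2 - (668/3)w + 1670/9) + (0)
Last nonzero remainder: (334/9)w^2 - (668/3)w + 1670/9. Dividing through by 334/9 gives the monic gcd w^2 - 6w + 5.
Cancel w^2 - 6w + 5 from numerator and denominator to get the reduced form.

(26 + 7w + w^2)/(38 - 2w + w^2)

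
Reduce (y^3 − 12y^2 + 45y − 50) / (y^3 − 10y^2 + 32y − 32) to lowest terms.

(y^2 − 10y + 25)/(y^2 − 8y + 16)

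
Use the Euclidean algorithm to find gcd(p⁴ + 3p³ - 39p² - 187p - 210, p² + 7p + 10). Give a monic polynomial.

p² + 7p + 10

Euclidean algorithm in ℚ[p]:
  p⁴ + 3p³ - 39p² - 187p - 210 = (p² - 4p - 21)(p² + 7p + 10) + (0)
The last nonzero remainder p² + 7p + 10 is already monic.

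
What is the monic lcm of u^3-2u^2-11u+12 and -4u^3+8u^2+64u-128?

Apply the Euclidean algorithm:
  u^3-2u^2-11u+12 = (-1/4)(-4u^3+8u^2+64u-128) + (5u-20)
  -4u^3+8u^2+64u-128 = (-(4/5)u^2-(8/5)u+32/5)(5u-20) + (0)
Last nonzero remainder: 5u-20. Dividing through by 5 gives the monic gcd u-4.
Then lcm(f, g) = f·g / gcd(f, g); expanding and making the result monic gives the answer.

u^5-23u^3+6u^2+112u-96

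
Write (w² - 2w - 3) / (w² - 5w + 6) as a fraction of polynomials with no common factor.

By polynomial division,
  w² - 2w - 3 = (w² - 5w + 6) + (3w - 9)
  w² - 5w + 6 = ((1/3)w - 2/3)(3w - 9) + (0)
Last nonzero remainder: 3w - 9. Dividing through by 3 gives the monic gcd w - 3.
Cancel w - 3 from numerator and denominator to get the reduced form.

(w + 1)/(w - 2)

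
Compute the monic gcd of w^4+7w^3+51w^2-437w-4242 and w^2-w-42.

w^2-w-42

Euclidean algorithm in ℚ[w]:
  w^4+7w^3+51w^2-437w-4242 = (w^2+8w+101)(w^2-w-42) + (0)
The last nonzero remainder w^2-w-42 is already monic.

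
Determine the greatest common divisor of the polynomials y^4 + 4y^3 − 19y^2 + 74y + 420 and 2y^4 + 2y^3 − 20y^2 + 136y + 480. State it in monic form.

Repeated division with remainder:
  y^4 + 4y^3 − 19y^2 + 74y + 420 = (1/2)(2y^4 + 2y^3 − 20y^2 + 136y + 480) + (3y^3 − 9y^2 + 6y + 180)
  2y^4 + 2y^3 − 20y^2 + 136y + 480 = ((2/3)y + 8/3)(3y^3 − 9y^2 + 6y + 180) + (0)
Last nonzero remainder: 3y^3 − 9y^2 + 6y + 180. Dividing through by 3 gives the monic gcd y^3 − 3y^2 + 2y + 60.

y^3 − 3y^2 + 2y + 60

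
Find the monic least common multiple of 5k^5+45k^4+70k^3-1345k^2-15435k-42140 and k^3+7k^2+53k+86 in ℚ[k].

k^6+11k^5+32k^4-241k^3-3625k^2-14602k-16856

By polynomial division,
  5k^5+45k^4+70k^3-1345k^2-15435k-42140 = (5k^2+10k-265)(k^3+7k^2+53k+86) + (-450k^2-2250k-19350)
  k^3+7k^2+53k+86 = (-(1/450)k-1/225)(-450k^2-2250k-19350) + (0)
Last nonzero remainder: -450k^2-2250k-19350. Dividing through by -450 gives the monic gcd k^2+5k+43.
Then lcm(f, g) = f·g / gcd(f, g); expanding and making the result monic gives the answer.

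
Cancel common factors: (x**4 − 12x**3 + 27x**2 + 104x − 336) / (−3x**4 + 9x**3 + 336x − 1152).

Apply the Euclidean algorithm:
  x**4 − 12x**3 + 27x**2 + 104x − 336 = (−1/3)(−3x**4 + 9x**3 + 336x − 1152) + (−9x**3 + 27x**2 + 216x − 720)
  −3x**4 + 9x**3 + 336x − 1152 = ((1/3)x)(−9x**3 + 27x**2 + 216x − 720) + (−72x**2 + 576x − 1152)
  −9x**3 + 27x**2 + 216x − 720 = ((1/8)x + 5/8)(−72x**2 + 576x − 1152) + (0)
Last nonzero remainder: −72x**2 + 576x − 1152. Dividing through by −72 gives the monic gcd x**2 − 8x + 16.
Cancel x**2 − 8x + 16 from numerator and denominator to get the reduced form.

(−x**2 + 4x + 21)/(3x**2 + 15x + 72)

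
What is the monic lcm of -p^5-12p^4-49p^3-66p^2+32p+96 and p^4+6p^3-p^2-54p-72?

p^6+9p^5+13p^4-81p^3-230p^2+288

Apply the Euclidean algorithm:
  -p^5-12p^4-49p^3-66p^2+32p+96 = (-p-6)(p^4+6p^3-p^2-54p-72) + (-14p^3-126p^2-364p-336)
  p^4+6p^3-p^2-54p-72 = (-(1/14)p+3/14)(-14p^3-126p^2-364p-336) + (0)
Last nonzero remainder: -14p^3-126p^2-364p-336. Dividing through by -14 gives the monic gcd p^3+9p^2+26p+24.
Then lcm(f, g) = f·g / gcd(f, g); expanding and making the result monic gives the answer.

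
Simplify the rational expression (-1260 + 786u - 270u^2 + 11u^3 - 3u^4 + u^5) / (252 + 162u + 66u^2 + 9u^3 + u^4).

(-30 + 23u - 9u^2 + u^3)/(6 + 3u + u^2)

By polynomial division,
  u^5 - 3u^4 + 11u^3 - 270u^2 + 786u - 1260 = (u - 12)(u^4 + 9u^3 + 66u^2 + 162u + 252) + (53u^3 + 360u^2 + 2478u + 1764)
  u^4 + 9u^3 + 66u^2 + 162u + 252 = ((1/53)u + 117/2809)(53u^3 + 360u^2 + 2478u + 1764) + ((11940/2809)u^2 + (71640/2809)u + 501480/2809)
  53u^3 + 360u^2 + 2478u + 1764 = ((148877/11940)u + 19663/1990)((11940/2809)u^2 + (71640/2809)u + 501480/2809) + (0)
Last nonzero remainder: (11940/2809)u^2 + (71640/2809)u + 501480/2809. Dividing through by 11940/2809 gives the monic gcd u^2 + 6u + 42.
Cancel u^2 + 6u + 42 from numerator and denominator to get the reduced form.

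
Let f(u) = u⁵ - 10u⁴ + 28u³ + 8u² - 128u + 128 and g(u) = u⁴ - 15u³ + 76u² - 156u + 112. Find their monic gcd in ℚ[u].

u³ - 8u² + 20u - 16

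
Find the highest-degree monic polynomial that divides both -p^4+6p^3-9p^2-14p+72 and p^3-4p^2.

p-4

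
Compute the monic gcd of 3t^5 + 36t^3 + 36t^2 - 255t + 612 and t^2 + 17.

t^2 + 17

Apply the Euclidean algorithm:
  3t^5 + 36t^3 + 36t^2 - 255t + 612 = (3t^3 - 15t + 36)(t^2 + 17) + (0)
The last nonzero remainder t^2 + 17 is already monic.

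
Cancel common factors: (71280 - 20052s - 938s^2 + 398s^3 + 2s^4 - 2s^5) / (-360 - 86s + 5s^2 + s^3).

(-792 + 214s + 4s^2 - 2s^3)/(4 + s)

Apply the Euclidean algorithm:
  -2s^5 + 2s^4 + 398s^3 - 938s^2 - 20052s + 71280 = (-2s^2 + 12s + 166)(s^3 + 5s^2 - 86s - 360) + (-1456s^2 - 1456s + 131040)
  s^3 + 5s^2 - 86s - 360 = (-(1/1456)s - 1/364)(-1456s^2 - 1456s + 131040) + (0)
Last nonzero remainder: -1456s^2 - 1456s + 131040. Dividing through by -1456 gives the monic gcd s^2 + s - 90.
Cancel s^2 + s - 90 from numerator and denominator to get the reduced form.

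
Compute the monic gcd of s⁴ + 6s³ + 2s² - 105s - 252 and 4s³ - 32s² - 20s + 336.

Repeated division with remainder:
  s⁴ + 6s³ + 2s² - 105s - 252 = ((1/4)s + 7/2)(4s³ - 32s² - 20s + 336) + (119s² - 119s - 1428)
  4s³ - 32s² - 20s + 336 = ((4/119)s - 4/17)(119s² - 119s - 1428) + (0)
Last nonzero remainder: 119s² - 119s - 1428. Dividing through by 119 gives the monic gcd s² - s - 12.

s² - s - 12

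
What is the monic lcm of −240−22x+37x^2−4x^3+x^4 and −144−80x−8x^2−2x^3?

Euclidean algorithm in ℚ[x]:
  x^4−4x^3+37x^2−22x−240 = (−(1/2)x+4)(−2x^3−8x^2−80x−144) + (29x^2+226x+336)
  −2x^3−8x^2−80x−144 = (−(2/29)x+220/841)(29x^2+226x+336) + (−(97512/841)x−195024/841)
  29x^2+226x+336 = (−(24389/97512)x−5887/4063)(−(97512/841)x−195024/841) + (0)
Last nonzero remainder: −(97512/841)x−195024/841. Dividing through by −97512/841 gives the monic gcd x+2.
Then lcm(f, g) = f·g / gcd(f, g); expanding and making the result monic gives the answer.

−8640−1272x+1048x^2−92x^3+65x^4−2x^5+x^6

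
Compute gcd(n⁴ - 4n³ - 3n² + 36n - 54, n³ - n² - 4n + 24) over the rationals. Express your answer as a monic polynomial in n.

n + 3

Euclidean algorithm in ℚ[n]:
  n⁴ - 4n³ - 3n² + 36n - 54 = (n - 3)(n³ - n² - 4n + 24) + (-2n² + 18)
  n³ - n² - 4n + 24 = (-(1/2)n + 1/2)(-2n² + 18) + (5n + 15)
  -2n² + 18 = (-(2/5)n + 6/5)(5n + 15) + (0)
Last nonzero remainder: 5n + 15. Dividing through by 5 gives the monic gcd n + 3.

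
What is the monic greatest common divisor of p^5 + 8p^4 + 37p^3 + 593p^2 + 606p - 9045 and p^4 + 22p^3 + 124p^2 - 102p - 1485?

p^3 + 11p^2 + 3p - 135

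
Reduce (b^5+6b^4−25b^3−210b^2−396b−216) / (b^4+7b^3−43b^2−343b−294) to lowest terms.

(b^3−b^2−24b−36)/(b^2−49)

Euclidean algorithm in ℚ[b]:
  b^5+6b^4−25b^3−210b^2−396b−216 = (b−1)(b^4+7b^3−43b^2−343b−294) + (25b^3+90b^2−445b−510)
  b^4+7b^3−43b^2−343b−294 = ((1/25)b+17/125)(25b^3+90b^2−445b−510) + (−(936/25)b^2−(6552/25)b−5616/25)
  25b^3+90b^2−445b−510 = (−(625/936)b+2125/936)(−(936/25)b^2−(6552/25)b−5616/25) + (0)
Last nonzero remainder: −(936/25)b^2−(6552/25)b−5616/25. Dividing through by −936/25 gives the monic gcd b^2+7b+6.
Cancel b^2+7b+6 from numerator and denominator to get the reduced form.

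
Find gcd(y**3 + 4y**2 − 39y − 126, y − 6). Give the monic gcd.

y − 6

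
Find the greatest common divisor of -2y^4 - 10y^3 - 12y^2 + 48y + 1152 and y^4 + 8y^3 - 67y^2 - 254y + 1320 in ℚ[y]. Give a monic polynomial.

y^2 + 2y - 24

By polynomial division,
  -2y^4 - 10y^3 - 12y^2 + 48y + 1152 = (-2)(y^4 + 8y^3 - 67y^2 - 254y + 1320) + (6y^3 - 146y^2 - 460y + 3792)
  y^4 + 8y^3 - 67y^2 - 254y + 1320 = ((1/6)y + 97/18)(6y^3 - 146y^2 - 460y + 3792) + ((7168/9)y^2 + (14336/9)y - 57344/3)
  6y^3 - 146y^2 - 460y + 3792 = ((27/3584)y - 711/3584)((7168/9)y^2 + (14336/9)y - 57344/3) + (0)
Last nonzero remainder: (7168/9)y^2 + (14336/9)y - 57344/3. Dividing through by 7168/9 gives the monic gcd y^2 + 2y - 24.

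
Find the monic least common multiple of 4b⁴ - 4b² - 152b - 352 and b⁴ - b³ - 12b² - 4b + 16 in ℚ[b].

b⁶ + b⁵ - 3b⁴ - 39b³ - 124b² - 12b + 176

Euclidean algorithm in ℚ[b]:
  4b⁴ - 4b² - 152b - 352 = (4)(b⁴ - b³ - 12b² - 4b + 16) + (4b³ + 44b² - 136b - 416)
  b⁴ - b³ - 12b² - 4b + 16 = ((1/4)b - 3)(4b³ + 44b² - 136b - 416) + (154b² - 308b - 1232)
  4b³ + 44b² - 136b - 416 = ((2/77)b + 26/77)(154b² - 308b - 1232) + (0)
Last nonzero remainder: 154b² - 308b - 1232. Dividing through by 154 gives the monic gcd b² - 2b - 8.
Then lcm(f, g) = f·g / gcd(f, g); expanding and making the result monic gives the answer.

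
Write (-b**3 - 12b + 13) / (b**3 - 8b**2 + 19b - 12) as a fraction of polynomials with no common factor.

(-b**2 - b - 13)/(b**2 - 7b + 12)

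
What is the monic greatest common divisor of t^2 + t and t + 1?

t + 1

By polynomial division,
  t^2 + t = (t)(t + 1) + (0)
The last nonzero remainder t + 1 is already monic.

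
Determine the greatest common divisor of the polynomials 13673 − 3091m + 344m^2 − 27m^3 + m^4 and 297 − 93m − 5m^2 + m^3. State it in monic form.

Euclidean algorithm in ℚ[m]:
  m^4 − 27m^3 + 344m^2 − 3091m + 13673 = (m − 22)(m^3 − 5m^2 − 93m + 297) + (327m^2 − 5434m + 20207)
  m^3 − 5m^2 − 93m + 297 = ((1/327)m + 3799/106929)(327m^2 − 5434m + 20207) + ((4091680/106929)m − 45008480/106929)
  327m^2 − 5434m + 20207 = ((34965783/4091680)m − 196428573/4091680)((4091680/106929)m − 45008480/106929) + (0)
Last nonzero remainder: (4091680/106929)m − 45008480/106929. Dividing through by 4091680/106929 gives the monic gcd m − 11.

−11 + m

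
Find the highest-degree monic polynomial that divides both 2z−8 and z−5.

Apply the Euclidean algorithm:
  2z−8 = (2)(z−5) + (2)
  z−5 = ((1/2)z−5/2)(2) + (0)
The last nonzero remainder is the constant 2, so the polynomials are coprime and gcd = 1.

1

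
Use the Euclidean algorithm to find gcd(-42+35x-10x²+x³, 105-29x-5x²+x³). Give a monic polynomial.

Repeated division with remainder:
  x³-10x²+35x-42 = (x³-5x²-29x+105) + (-5x²+64x-147)
  x³-5x²-29x+105 = (-(1/5)x-39/25)(-5x²+64x-147) + ((1036/25)x-3108/25)
  -5x²+64x-147 = (-(125/1036)x+175/148)((1036/25)x-3108/25) + (0)
Last nonzero remainder: (1036/25)x-3108/25. Dividing through by 1036/25 gives the monic gcd x-3.

-3+x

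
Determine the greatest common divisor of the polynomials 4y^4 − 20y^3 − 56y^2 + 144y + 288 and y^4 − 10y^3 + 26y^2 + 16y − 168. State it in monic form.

y^2 − 4y − 12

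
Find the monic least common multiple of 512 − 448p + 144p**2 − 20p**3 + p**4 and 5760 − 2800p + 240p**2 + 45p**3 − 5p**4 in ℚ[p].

Apply the Euclidean algorithm:
  p**4 − 20p**3 + 144p**2 − 448p + 512 = (−1/5)(−5p**4 + 45p**3 + 240p**2 − 2800p + 5760) + (−11p**3 + 192p**2 − 1008p + 1664)
  −5p**4 + 45p**3 + 240p**2 − 2800p + 5760 = ((5/11)p + 465/121)(−11p**3 + 192p**2 − 1008p + 1664) + (−(4800/121)p**2 + (38400/121)p − 76800/121)
  −11p**3 + 192p**2 − 1008p + 1664 = ((1331/4800)p − 1573/600)(−(4800/121)p**2 + (38400/121)p − 76800/121) + (0)
Last nonzero remainder: −(4800/121)p**2 + (38400/121)p − 76800/121. Dividing through by −4800/121 gives the monic gcd p**2 − 8p + 16.
Then lcm(f, g) = f·g / gcd(f, g); expanding and making the result monic gives the answer.

−36864 + 31744p − 9408p**2 + 848p**3 + 92p**4 − 21p**5 + p**6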